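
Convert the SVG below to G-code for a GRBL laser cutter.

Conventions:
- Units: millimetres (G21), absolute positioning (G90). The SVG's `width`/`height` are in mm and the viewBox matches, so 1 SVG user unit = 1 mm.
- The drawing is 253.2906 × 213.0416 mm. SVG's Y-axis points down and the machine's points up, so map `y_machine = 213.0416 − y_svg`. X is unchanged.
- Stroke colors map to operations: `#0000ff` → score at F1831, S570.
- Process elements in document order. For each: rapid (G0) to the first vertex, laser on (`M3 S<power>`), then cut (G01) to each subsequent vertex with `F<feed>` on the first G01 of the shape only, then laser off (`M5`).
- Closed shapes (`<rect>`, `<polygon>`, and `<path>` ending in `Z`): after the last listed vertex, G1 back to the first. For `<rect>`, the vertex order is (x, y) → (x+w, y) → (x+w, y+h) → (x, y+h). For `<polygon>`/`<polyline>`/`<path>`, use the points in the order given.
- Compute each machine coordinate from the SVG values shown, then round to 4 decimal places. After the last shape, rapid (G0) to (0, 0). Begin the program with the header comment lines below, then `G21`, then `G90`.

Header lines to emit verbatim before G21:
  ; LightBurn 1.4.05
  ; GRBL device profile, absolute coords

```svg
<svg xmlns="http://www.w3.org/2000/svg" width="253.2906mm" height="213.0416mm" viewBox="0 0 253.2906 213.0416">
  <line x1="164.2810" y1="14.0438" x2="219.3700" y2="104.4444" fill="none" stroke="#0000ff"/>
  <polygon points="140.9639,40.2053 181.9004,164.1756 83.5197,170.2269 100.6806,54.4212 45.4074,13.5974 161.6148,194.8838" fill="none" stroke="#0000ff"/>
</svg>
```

1 u = 1 mm; y_m = 213.0416 − y.

[1] `<line>` line segment, #0000ff→score S570 F1831: (164.2810,198.9978) → (219.3700,108.5972)

[2] `<polygon>` closed polygon, #0000ff→score S570 F1831: (140.9639,172.8363) → (181.9004,48.8660) → (83.5197,42.8147) → (100.6806,158.6204) → (45.4074,199.4442) → (161.6148,18.1578) → (140.9639,172.8363) (closed)

; LightBurn 1.4.05
; GRBL device profile, absolute coords
G21
G90
G0 X164.2810 Y198.9978
M3 S570
G01 X219.3700 Y108.5972 F1831
M5
G0 X140.9639 Y172.8363
M3 S570
G01 X181.9004 Y48.8660 F1831
G01 X83.5197 Y42.8147
G01 X100.6806 Y158.6204
G01 X45.4074 Y199.4442
G01 X161.6148 Y18.1578
G01 X140.9639 Y172.8363
M5
G0 X0.0000 Y0.0000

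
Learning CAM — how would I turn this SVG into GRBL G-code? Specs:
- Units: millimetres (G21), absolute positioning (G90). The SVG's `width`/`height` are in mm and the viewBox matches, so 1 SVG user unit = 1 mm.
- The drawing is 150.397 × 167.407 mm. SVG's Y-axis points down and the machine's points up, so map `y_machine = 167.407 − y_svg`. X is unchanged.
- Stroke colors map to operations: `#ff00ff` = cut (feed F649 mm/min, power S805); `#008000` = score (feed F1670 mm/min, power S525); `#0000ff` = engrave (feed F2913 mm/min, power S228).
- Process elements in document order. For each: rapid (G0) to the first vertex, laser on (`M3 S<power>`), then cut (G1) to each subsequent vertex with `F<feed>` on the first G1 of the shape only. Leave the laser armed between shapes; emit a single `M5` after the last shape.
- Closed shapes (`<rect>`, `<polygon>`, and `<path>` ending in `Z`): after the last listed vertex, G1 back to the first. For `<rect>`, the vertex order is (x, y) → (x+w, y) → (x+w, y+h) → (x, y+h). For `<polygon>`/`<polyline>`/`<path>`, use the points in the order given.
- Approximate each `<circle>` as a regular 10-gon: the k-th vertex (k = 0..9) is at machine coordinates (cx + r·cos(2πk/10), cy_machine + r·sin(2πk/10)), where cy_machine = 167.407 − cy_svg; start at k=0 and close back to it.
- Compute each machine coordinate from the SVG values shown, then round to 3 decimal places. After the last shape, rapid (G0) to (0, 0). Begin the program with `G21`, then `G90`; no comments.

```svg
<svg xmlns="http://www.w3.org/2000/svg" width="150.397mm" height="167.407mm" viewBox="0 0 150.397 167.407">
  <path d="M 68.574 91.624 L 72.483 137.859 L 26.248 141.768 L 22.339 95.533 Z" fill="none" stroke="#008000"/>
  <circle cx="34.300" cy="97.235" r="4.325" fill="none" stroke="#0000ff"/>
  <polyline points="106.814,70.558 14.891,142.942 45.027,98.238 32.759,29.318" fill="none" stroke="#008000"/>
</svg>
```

viewBox `0 0 150.397 167.407` with mm width/height → 1 unit = 1 mm. Flip: y_m = 167.407 − y_svg.

**Shape 1** — `<path>` regular polygon, stroke `#008000` → score (S525, F1670). Machine vertices: (68.574,75.783) → (72.483,29.548) → (26.248,25.639) → (22.339,71.874) → (68.574,75.783). Closed: final G1 returns to the first vertex.

**Shape 2** — `<circle>` circle, stroke `#0000ff` → engrave (S228, F2913). Machine vertices: (38.625,70.172) → (37.799,72.714) → (35.636,74.285) → (32.964,74.285) → (30.801,72.714) → (29.975,70.172) → (30.801,67.630) → (32.964,66.059) → (35.636,66.059) → (37.799,67.630) → (38.625,70.172). Closed: final G1 returns to the first vertex.

**Shape 3** — `<polyline>` open polyline, stroke `#008000` → score (S525, F1670). Machine vertices: (106.814,96.849) → (14.891,24.465) → (45.027,69.169) → (32.759,138.089). Open path.

G21
G90
G0 X68.574 Y75.783
M3 S525
G1 X72.483 Y29.548 F1670
G1 X26.248 Y25.639
G1 X22.339 Y71.874
G1 X68.574 Y75.783
G0 X38.625 Y70.172
M3 S228
G1 X37.799 Y72.714 F2913
G1 X35.636 Y74.285
G1 X32.964 Y74.285
G1 X30.801 Y72.714
G1 X29.975 Y70.172
G1 X30.801 Y67.630
G1 X32.964 Y66.059
G1 X35.636 Y66.059
G1 X37.799 Y67.630
G1 X38.625 Y70.172
G0 X106.814 Y96.849
M3 S525
G1 X14.891 Y24.465 F1670
G1 X45.027 Y69.169
G1 X32.759 Y138.089
M5
G0 X0.000 Y0.000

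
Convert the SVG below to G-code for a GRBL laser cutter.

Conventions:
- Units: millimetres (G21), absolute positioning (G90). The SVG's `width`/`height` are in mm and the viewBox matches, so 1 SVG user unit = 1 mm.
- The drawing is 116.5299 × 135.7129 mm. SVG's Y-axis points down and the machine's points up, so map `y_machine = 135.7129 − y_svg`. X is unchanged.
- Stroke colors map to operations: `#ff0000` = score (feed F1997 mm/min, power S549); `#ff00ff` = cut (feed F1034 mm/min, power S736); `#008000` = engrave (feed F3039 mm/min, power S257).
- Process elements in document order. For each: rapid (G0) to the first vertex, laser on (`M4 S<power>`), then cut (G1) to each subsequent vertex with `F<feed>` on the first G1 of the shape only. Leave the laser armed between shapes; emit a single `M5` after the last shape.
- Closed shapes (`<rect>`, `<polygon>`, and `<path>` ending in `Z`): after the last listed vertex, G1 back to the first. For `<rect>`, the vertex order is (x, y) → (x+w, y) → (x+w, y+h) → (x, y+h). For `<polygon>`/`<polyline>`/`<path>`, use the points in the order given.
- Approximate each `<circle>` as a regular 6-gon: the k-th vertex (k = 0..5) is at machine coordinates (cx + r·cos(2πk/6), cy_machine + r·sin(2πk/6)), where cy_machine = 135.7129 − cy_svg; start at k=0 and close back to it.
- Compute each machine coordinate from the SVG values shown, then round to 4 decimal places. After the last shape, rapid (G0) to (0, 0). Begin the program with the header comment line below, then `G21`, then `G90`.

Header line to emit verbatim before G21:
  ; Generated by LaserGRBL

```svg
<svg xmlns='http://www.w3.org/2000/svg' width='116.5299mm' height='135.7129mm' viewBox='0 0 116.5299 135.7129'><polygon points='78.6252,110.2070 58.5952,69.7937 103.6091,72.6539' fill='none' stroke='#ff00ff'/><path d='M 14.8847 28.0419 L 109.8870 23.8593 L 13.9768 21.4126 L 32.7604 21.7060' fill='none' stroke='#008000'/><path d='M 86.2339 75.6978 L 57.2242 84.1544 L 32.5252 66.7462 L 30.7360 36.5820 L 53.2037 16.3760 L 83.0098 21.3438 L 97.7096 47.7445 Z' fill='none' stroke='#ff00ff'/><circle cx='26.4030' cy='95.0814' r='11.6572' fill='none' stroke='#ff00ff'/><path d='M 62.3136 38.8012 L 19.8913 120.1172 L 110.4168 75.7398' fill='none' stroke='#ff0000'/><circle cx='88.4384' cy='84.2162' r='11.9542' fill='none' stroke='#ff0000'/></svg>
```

; Generated by LaserGRBL
G21
G90
G0 X78.6252 Y25.5059
M4 S736
G1 X58.5952 Y65.9192 F1034
G1 X103.6091 Y63.0590
G1 X78.6252 Y25.5059
G0 X14.8847 Y107.6710
M4 S257
G1 X109.8870 Y111.8536 F3039
G1 X13.9768 Y114.3003
G1 X32.7604 Y114.0069
G0 X86.2339 Y60.0151
M4 S736
G1 X57.2242 Y51.5585 F1034
G1 X32.5252 Y68.9667
G1 X30.7360 Y99.1309
G1 X53.2037 Y119.3369
G1 X83.0098 Y114.3691
G1 X97.7096 Y87.9684
G1 X86.2339 Y60.0151
G0 X38.0602 Y40.6315
M4 S736
G1 X32.2316 Y50.7269 F1034
G1 X20.5744 Y50.7269
G1 X14.7458 Y40.6315
G1 X20.5744 Y30.5361
G1 X32.2316 Y30.5361
G1 X38.0602 Y40.6315
G0 X62.3136 Y96.9117
M4 S549
G1 X19.8913 Y15.5957 F1997
G1 X110.4168 Y59.9731
G0 X100.3926 Y51.4967
M4 S549
G1 X94.4155 Y61.8493 F1997
G1 X82.4613 Y61.8493
G1 X76.4842 Y51.4967
G1 X82.4613 Y41.1441
G1 X94.4155 Y41.1441
G1 X100.3926 Y51.4967
M5
G0 X0.0000 Y0.0000

viewBox `0 0 116.5299 135.7129` with mm width/height → 1 unit = 1 mm. Flip: y_m = 135.7129 − y_svg.

**Shape 1** — `<polygon>` regular polygon, stroke `#ff00ff` → cut (S736, F1034). Machine vertices: (78.6252,25.5059) → (58.5952,65.9192) → (103.6091,63.0590) → (78.6252,25.5059). Closed: final G1 returns to the first vertex.

**Shape 2** — `<path>` open polyline, stroke `#008000` → engrave (S257, F3039). Machine vertices: (14.8847,107.6710) → (109.8870,111.8536) → (13.9768,114.3003) → (32.7604,114.0069). Open path.

**Shape 3** — `<path>` regular polygon, stroke `#ff00ff` → cut (S736, F1034). Machine vertices: (86.2339,60.0151) → (57.2242,51.5585) → (32.5252,68.9667) → (30.7360,99.1309) → (53.2037,119.3369) → (83.0098,114.3691) → (97.7096,87.9684) → (86.2339,60.0151). Closed: final G1 returns to the first vertex.

**Shape 4** — `<circle>` circle, stroke `#ff00ff` → cut (S736, F1034). Machine vertices: (38.0602,40.6315) → (32.2316,50.7269) → (20.5744,50.7269) → (14.7458,40.6315) → (20.5744,30.5361) → (32.2316,30.5361) → (38.0602,40.6315). Closed: final G1 returns to the first vertex.

**Shape 5** — `<path>` open polyline, stroke `#ff0000` → score (S549, F1997). Machine vertices: (62.3136,96.9117) → (19.8913,15.5957) → (110.4168,59.9731). Open path.

**Shape 6** — `<circle>` circle, stroke `#ff0000` → score (S549, F1997). Machine vertices: (100.3926,51.4967) → (94.4155,61.8493) → (82.4613,61.8493) → (76.4842,51.4967) → (82.4613,41.1441) → (94.4155,41.1441) → (100.3926,51.4967). Closed: final G1 returns to the first vertex.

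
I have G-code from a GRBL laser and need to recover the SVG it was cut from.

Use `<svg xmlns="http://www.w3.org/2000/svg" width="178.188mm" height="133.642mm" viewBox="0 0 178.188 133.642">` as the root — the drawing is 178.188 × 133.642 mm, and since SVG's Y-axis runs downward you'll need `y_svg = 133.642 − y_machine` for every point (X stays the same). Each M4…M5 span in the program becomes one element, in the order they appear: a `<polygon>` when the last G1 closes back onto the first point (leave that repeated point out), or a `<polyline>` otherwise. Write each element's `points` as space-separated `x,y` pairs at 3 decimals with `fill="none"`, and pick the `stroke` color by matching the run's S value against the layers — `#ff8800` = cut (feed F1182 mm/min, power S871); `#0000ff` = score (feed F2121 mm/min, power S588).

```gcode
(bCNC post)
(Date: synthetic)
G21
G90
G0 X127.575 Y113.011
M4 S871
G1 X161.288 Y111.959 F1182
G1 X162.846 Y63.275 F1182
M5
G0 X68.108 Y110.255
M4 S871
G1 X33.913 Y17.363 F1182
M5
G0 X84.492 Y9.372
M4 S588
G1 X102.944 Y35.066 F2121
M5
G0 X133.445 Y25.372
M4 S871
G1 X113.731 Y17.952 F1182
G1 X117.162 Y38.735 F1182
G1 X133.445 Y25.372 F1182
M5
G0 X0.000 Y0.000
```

Each laser-on run becomes one SVG element. Flip Y back into SVG space with y_svg = 133.642 − y_machine.

Run 1: power S871 maps to stroke `#ff8800` (cut). The run is open, so emit a `<polyline>` with points (Y-flipped): 127.575,20.631 161.288,21.683 162.846,70.367.

Run 2: the run's S871 means `#ff8800` (cut). The run is open, so emit a `<polyline>` with points (Y-flipped): 68.108,23.387 33.913,116.279.

Run 3: power S588 maps to stroke `#0000ff` (score). The run is open, so emit a `<polyline>` with points (Y-flipped): 84.492,124.270 102.944,98.576.

Run 4: power S871 maps to stroke `#ff8800` (cut). The run returns to its start, so emit a `<polygon>` with points (Y-flipped): 133.445,108.270 113.731,115.690 117.162,94.907.

<svg xmlns="http://www.w3.org/2000/svg" width="178.188mm" height="133.642mm" viewBox="0 0 178.188 133.642">
  <polyline points="127.575,20.631 161.288,21.683 162.846,70.367" fill="none" stroke="#ff8800"/>
  <polyline points="68.108,23.387 33.913,116.279" fill="none" stroke="#ff8800"/>
  <polyline points="84.492,124.270 102.944,98.576" fill="none" stroke="#0000ff"/>
  <polygon points="133.445,108.270 113.731,115.690 117.162,94.907" fill="none" stroke="#ff8800"/>
</svg>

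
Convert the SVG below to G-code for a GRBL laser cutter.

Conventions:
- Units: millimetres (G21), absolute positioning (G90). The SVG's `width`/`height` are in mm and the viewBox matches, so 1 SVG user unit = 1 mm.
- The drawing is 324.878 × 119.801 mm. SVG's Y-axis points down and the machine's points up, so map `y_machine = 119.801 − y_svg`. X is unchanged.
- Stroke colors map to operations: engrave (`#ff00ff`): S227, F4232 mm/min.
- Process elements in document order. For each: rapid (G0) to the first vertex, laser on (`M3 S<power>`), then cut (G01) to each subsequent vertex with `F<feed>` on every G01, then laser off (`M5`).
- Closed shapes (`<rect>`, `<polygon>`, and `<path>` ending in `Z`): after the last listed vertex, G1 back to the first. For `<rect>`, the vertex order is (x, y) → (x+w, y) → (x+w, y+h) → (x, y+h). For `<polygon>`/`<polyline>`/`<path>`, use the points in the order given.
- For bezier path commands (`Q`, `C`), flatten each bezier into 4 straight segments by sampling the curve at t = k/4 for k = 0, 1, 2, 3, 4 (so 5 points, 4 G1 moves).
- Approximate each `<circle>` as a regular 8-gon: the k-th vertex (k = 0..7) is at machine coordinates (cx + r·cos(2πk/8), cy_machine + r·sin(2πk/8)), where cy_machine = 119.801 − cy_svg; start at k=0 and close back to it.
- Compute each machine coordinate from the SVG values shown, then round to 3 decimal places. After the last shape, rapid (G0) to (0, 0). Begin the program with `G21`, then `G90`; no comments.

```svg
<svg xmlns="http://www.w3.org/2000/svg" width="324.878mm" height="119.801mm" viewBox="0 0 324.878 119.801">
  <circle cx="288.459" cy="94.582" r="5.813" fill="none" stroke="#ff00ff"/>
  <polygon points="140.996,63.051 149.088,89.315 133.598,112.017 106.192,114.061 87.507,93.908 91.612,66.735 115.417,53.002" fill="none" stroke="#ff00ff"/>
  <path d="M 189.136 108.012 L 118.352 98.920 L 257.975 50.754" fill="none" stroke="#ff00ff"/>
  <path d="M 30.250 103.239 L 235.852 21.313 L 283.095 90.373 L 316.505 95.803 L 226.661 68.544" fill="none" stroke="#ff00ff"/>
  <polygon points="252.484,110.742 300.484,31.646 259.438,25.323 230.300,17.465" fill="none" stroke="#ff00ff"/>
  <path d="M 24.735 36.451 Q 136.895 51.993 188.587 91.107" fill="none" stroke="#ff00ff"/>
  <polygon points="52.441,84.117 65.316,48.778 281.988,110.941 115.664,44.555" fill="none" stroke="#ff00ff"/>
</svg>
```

1 u = 1 mm; y_m = 119.801 − y.

[1] `<circle>` circle, #ff00ff→engrave S227 F4232: (294.272,25.219) → (292.569,29.329) → (288.459,31.032) → (284.349,29.329) → (282.646,25.219) → (284.349,21.109) → (288.459,19.406) → (292.569,21.109) → (294.272,25.219) (closed)

[2] `<polygon>` regular polygon, #ff00ff→engrave S227 F4232: (140.996,56.750) → (149.088,30.486) → (133.598,7.784) → (106.192,5.740) → (87.507,25.893) → (91.612,53.066) → (115.417,66.799) → (140.996,56.750) (closed)

[3] `<path>` open polyline, #ff00ff→engrave S227 F4232: (189.136,11.789) → (118.352,20.881) → (257.975,69.047)

[4] `<path>` open polyline, #ff00ff→engrave S227 F4232: (30.250,16.562) → (235.852,98.488) → (283.095,29.428) → (316.505,23.998) → (226.661,51.257)

[5] `<polygon>` closed polygon, #ff00ff→engrave S227 F4232: (252.484,9.059) → (300.484,88.155) → (259.438,94.478) → (230.300,102.336) → (252.484,9.059) (closed)

[6] `<path>` quadratic bezier, #ff00ff→engrave S227 F4232: (24.735,83.350) → (77.036,74.106) → (121.778,61.915) → (158.962,46.778) → (188.587,28.694)

[7] `<polygon>` closed polygon, #ff00ff→engrave S227 F4232: (52.441,35.684) → (65.316,71.023) → (281.988,8.860) → (115.664,75.246) → (52.441,35.684) (closed)

G21
G90
G0 X294.272 Y25.219
M3 S227
G01 X292.569 Y29.329 F4232
G01 X288.459 Y31.032 F4232
G01 X284.349 Y29.329 F4232
G01 X282.646 Y25.219 F4232
G01 X284.349 Y21.109 F4232
G01 X288.459 Y19.406 F4232
G01 X292.569 Y21.109 F4232
G01 X294.272 Y25.219 F4232
M5
G0 X140.996 Y56.750
M3 S227
G01 X149.088 Y30.486 F4232
G01 X133.598 Y7.784 F4232
G01 X106.192 Y5.740 F4232
G01 X87.507 Y25.893 F4232
G01 X91.612 Y53.066 F4232
G01 X115.417 Y66.799 F4232
G01 X140.996 Y56.750 F4232
M5
G0 X189.136 Y11.789
M3 S227
G01 X118.352 Y20.881 F4232
G01 X257.975 Y69.047 F4232
M5
G0 X30.250 Y16.562
M3 S227
G01 X235.852 Y98.488 F4232
G01 X283.095 Y29.428 F4232
G01 X316.505 Y23.998 F4232
G01 X226.661 Y51.257 F4232
M5
G0 X252.484 Y9.059
M3 S227
G01 X300.484 Y88.155 F4232
G01 X259.438 Y94.478 F4232
G01 X230.300 Y102.336 F4232
G01 X252.484 Y9.059 F4232
M5
G0 X24.735 Y83.350
M3 S227
G01 X77.036 Y74.106 F4232
G01 X121.778 Y61.915 F4232
G01 X158.962 Y46.778 F4232
G01 X188.587 Y28.694 F4232
M5
G0 X52.441 Y35.684
M3 S227
G01 X65.316 Y71.023 F4232
G01 X281.988 Y8.860 F4232
G01 X115.664 Y75.246 F4232
G01 X52.441 Y35.684 F4232
M5
G0 X0.000 Y0.000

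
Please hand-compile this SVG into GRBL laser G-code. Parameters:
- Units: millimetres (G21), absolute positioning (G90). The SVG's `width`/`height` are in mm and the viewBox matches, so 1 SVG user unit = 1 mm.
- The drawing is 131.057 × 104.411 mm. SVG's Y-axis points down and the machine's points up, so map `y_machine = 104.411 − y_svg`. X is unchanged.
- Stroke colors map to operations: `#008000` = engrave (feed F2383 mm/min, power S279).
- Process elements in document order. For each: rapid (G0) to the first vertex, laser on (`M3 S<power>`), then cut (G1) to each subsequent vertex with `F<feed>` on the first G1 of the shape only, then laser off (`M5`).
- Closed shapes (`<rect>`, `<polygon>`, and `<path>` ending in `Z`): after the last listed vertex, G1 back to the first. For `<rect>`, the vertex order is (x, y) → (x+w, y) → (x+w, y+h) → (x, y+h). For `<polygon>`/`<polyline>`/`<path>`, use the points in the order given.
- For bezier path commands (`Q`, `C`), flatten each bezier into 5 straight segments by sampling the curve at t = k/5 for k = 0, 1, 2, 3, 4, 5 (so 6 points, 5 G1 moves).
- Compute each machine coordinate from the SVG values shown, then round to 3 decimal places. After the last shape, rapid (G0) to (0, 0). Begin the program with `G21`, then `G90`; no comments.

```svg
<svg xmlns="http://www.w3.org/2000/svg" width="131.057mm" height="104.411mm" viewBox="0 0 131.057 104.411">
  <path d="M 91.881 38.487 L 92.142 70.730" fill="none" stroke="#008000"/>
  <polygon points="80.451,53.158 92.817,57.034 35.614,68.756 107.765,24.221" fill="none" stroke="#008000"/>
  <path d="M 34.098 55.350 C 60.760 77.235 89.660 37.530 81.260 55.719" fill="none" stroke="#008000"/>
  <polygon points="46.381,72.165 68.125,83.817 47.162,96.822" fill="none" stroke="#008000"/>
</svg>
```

G21
G90
G0 X91.881 Y65.924
M3 S279
G1 X92.142 Y33.681 F2383
M5
G0 X80.451 Y51.253
M3 S279
G1 X92.817 Y47.377 F2383
G1 X35.614 Y35.655
G1 X107.765 Y80.190
G1 X80.451 Y51.253
M5
G0 X34.098 Y49.061
M3 S279
G1 X50.047 Y42.365 F2383
G1 X64.636 Y44.715
G1 X75.966 Y50.377
G1 X82.140 Y53.614
G1 X81.260 Y48.692
M5
G0 X46.381 Y32.246
M3 S279
G1 X68.125 Y20.594 F2383
G1 X47.162 Y7.589
G1 X46.381 Y32.246
M5
G0 X0.000 Y0.000

1 u = 1 mm; y_m = 104.411 − y.

[1] `<path>` line segment, #008000→engrave S279 F2383: (91.881,65.924) → (92.142,33.681)

[2] `<polygon>` closed polygon, #008000→engrave S279 F2383: (80.451,51.253) → (92.817,47.377) → (35.614,35.655) → (107.765,80.190) → (80.451,51.253) (closed)

[3] `<path>` cubic bezier, #008000→engrave S279 F2383: (34.098,49.061) → (50.047,42.365) → (64.636,44.715) → (75.966,50.377) → (82.140,53.614) → (81.260,48.692)

[4] `<polygon>` regular polygon, #008000→engrave S279 F2383: (46.381,32.246) → (68.125,20.594) → (47.162,7.589) → (46.381,32.246) (closed)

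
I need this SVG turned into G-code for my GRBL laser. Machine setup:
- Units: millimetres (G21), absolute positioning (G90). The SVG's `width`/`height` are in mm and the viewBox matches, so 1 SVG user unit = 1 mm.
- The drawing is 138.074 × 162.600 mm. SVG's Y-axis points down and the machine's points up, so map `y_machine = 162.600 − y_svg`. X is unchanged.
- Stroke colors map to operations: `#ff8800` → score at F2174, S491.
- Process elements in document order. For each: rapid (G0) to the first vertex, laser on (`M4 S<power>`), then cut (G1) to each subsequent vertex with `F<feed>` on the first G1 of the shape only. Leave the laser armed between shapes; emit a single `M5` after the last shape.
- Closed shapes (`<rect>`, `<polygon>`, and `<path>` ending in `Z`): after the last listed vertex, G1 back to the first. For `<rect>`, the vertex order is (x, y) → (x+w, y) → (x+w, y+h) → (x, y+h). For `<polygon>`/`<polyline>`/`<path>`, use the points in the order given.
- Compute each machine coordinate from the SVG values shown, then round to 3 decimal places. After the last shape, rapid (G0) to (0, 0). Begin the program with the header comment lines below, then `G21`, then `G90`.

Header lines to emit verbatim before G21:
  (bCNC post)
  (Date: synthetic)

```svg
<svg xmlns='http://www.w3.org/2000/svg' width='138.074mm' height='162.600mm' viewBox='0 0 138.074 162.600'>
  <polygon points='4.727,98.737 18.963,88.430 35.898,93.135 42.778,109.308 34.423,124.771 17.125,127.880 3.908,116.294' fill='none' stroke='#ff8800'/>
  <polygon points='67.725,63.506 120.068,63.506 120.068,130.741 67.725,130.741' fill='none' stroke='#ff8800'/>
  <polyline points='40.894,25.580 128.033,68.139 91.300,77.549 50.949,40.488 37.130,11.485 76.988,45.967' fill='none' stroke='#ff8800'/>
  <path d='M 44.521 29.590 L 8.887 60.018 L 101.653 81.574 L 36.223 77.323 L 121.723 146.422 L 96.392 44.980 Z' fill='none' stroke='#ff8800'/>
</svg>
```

Since the viewBox matches the mm dimensions, user units are millimetres directly. The only transform is the Y-flip y_m = 162.600 − y_svg.

Shape 1 is a regular polygon drawn with `<polygon>`. Its stroke #ff8800 means score at S491, F2174. After flipping Y the toolpath is (4.727,63.863) → (18.963,74.170) → (35.898,69.465) → (42.778,53.292) → (34.423,37.829) → (17.125,34.720) → (3.908,46.306) → (4.727,63.863), returning to the start.

Shape 2 is a rectangle drawn with `<polygon>`. Its stroke #ff8800 means score at S491, F2174. After flipping Y the toolpath is (67.725,99.094) → (120.068,99.094) → (120.068,31.859) → (67.725,31.859) → (67.725,99.094), returning to the start.

Shape 3 is a open polyline drawn with `<polyline>`. Its stroke #ff8800 means score at S491, F2174. After flipping Y the toolpath is (40.894,137.020) → (128.033,94.461) → (91.300,85.051) → (50.949,122.112) → (37.130,151.115) → (76.988,116.633).

Shape 4 is a closed polygon drawn with `<path>`. Its stroke #ff8800 means score at S491, F2174. After flipping Y the toolpath is (44.521,133.010) → (8.887,102.582) → (101.653,81.026) → (36.223,85.277) → (121.723,16.178) → (96.392,117.620) → (44.521,133.010), returning to the start.

(bCNC post)
(Date: synthetic)
G21
G90
G0 X4.727 Y63.863
M4 S491
G1 X18.963 Y74.170 F2174
G1 X35.898 Y69.465
G1 X42.778 Y53.292
G1 X34.423 Y37.829
G1 X17.125 Y34.720
G1 X3.908 Y46.306
G1 X4.727 Y63.863
G0 X67.725 Y99.094
M4 S491
G1 X120.068 Y99.094 F2174
G1 X120.068 Y31.859
G1 X67.725 Y31.859
G1 X67.725 Y99.094
G0 X40.894 Y137.020
M4 S491
G1 X128.033 Y94.461 F2174
G1 X91.300 Y85.051
G1 X50.949 Y122.112
G1 X37.130 Y151.115
G1 X76.988 Y116.633
G0 X44.521 Y133.010
M4 S491
G1 X8.887 Y102.582 F2174
G1 X101.653 Y81.026
G1 X36.223 Y85.277
G1 X121.723 Y16.178
G1 X96.392 Y117.620
G1 X44.521 Y133.010
M5
G0 X0.000 Y0.000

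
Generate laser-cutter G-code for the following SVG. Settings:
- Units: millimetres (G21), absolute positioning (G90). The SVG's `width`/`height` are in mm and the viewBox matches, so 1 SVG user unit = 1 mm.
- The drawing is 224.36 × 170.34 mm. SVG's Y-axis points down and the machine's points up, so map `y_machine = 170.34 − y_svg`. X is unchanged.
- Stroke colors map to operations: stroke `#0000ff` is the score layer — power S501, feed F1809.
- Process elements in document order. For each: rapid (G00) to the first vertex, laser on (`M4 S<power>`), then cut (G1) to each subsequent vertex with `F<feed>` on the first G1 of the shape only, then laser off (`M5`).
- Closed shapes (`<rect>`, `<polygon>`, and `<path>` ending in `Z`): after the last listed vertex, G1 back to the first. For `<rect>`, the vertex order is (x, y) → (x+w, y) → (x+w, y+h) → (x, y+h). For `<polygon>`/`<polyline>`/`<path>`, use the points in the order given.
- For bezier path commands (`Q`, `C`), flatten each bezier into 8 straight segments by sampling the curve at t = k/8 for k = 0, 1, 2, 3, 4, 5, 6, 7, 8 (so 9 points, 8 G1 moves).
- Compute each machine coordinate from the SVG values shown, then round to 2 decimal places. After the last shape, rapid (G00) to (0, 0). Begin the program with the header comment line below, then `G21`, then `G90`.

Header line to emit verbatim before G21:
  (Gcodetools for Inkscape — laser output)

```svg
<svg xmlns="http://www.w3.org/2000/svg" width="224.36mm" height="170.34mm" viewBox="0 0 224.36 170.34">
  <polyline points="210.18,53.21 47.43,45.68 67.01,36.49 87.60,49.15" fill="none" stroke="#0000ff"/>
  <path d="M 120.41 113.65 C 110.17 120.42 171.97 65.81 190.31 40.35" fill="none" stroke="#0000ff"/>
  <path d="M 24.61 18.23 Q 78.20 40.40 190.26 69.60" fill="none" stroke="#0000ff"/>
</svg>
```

(Gcodetools for Inkscape — laser output)
G21
G90
G00 X210.18 Y117.13
M4 S501
G1 X47.43 Y124.66 F1809
G1 X67.01 Y133.85
G1 X87.60 Y121.19
M5
G00 X120.41 Y56.69
M4 S501
G1 X119.72 Y56.85 F1809
G1 X124.43 Y61.71
G1 X133.19 Y70.19
G1 X144.64 Y81.25
G1 X157.43 Y93.82
G1 X170.21 Y106.84
G1 X181.62 Y119.25
G1 X190.31 Y129.99
M5
G00 X24.61 Y152.11
M4 S501
G1 X38.92 Y146.46 F1809
G1 X55.06 Y140.59
G1 X73.02 Y134.49
G1 X92.82 Y128.18
G1 X114.44 Y121.65
G1 X137.88 Y114.90
G1 X163.16 Y107.93
G1 X190.26 Y100.74
M5
G00 X0.00 Y0.00

viewBox `0 0 224.36 170.34` with mm width/height → 1 unit = 1 mm. Flip: y_m = 170.34 − y_svg.

**Shape 1** — `<polyline>` open polyline, stroke `#0000ff` → score (S501, F1809). Machine vertices: (210.18,117.13) → (47.43,124.66) → (67.01,133.85) → (87.60,121.19). Open path.

**Shape 2** — `<path>` cubic bezier, stroke `#0000ff` → score (S501, F1809). Control points (SVG): P0=(120.41,113.65), P1=(110.17,120.42), P2=(171.97,65.81), P3=(190.31,40.35); sampled at t=k/8. Machine vertices: (120.41,56.69) → (119.72,56.85) → (124.43,61.71) → (133.19,70.19) → (144.64,81.25) → (157.43,93.82) → (170.21,106.84) → (181.62,119.25) → (190.31,129.99). Open path.

**Shape 3** — `<path>` quadratic bezier, stroke `#0000ff` → score (S501, F1809). Control points (SVG): P0=(24.61,18.23), P1=(78.20,40.40), P2=(190.26,69.60); sampled at t=k/8. Machine vertices: (24.61,152.11) → (38.92,146.46) → (55.06,140.59) → (73.02,134.49) → (92.82,128.18) → (114.44,121.65) → (137.88,114.90) → (163.16,107.93) → (190.26,100.74). Open path.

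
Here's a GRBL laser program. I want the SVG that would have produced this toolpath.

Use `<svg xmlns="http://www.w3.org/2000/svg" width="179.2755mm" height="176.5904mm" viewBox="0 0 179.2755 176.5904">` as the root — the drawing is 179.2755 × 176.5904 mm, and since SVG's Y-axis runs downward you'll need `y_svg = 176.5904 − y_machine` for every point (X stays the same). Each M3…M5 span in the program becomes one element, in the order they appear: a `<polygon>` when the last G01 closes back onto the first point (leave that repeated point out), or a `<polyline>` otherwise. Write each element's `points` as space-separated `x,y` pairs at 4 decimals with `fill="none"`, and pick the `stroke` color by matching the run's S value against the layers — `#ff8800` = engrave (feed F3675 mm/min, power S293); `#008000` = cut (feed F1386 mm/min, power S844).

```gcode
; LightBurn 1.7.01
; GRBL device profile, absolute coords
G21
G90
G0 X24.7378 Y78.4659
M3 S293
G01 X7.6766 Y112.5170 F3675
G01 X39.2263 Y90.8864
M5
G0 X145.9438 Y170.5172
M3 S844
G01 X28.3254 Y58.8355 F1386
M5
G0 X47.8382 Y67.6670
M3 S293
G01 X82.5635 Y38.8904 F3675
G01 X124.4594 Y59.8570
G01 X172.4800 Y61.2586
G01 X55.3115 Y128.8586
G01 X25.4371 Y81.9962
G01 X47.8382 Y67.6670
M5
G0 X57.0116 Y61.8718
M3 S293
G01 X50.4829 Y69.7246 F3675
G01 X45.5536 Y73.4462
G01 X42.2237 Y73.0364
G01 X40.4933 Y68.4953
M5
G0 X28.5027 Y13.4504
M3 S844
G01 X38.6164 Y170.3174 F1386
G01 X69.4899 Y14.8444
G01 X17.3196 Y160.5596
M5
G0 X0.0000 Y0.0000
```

<svg xmlns="http://www.w3.org/2000/svg" width="179.2755mm" height="176.5904mm" viewBox="0 0 179.2755 176.5904">
  <polyline points="24.7378,98.1245 7.6766,64.0734 39.2263,85.7040" fill="none" stroke="#ff8800"/>
  <polyline points="145.9438,6.0732 28.3254,117.7549" fill="none" stroke="#008000"/>
  <polygon points="47.8382,108.9234 82.5635,137.7000 124.4594,116.7334 172.4800,115.3318 55.3115,47.7318 25.4371,94.5942" fill="none" stroke="#ff8800"/>
  <polyline points="57.0116,114.7186 50.4829,106.8658 45.5536,103.1442 42.2237,103.5540 40.4933,108.0951" fill="none" stroke="#ff8800"/>
  <polyline points="28.5027,163.1400 38.6164,6.2730 69.4899,161.7460 17.3196,16.0308" fill="none" stroke="#008000"/>
</svg>

y_svg = 176.5904 − y_m.

[1] S293→`#ff8800` (engrave); open run; points: 24.7378,98.1245 7.6766,64.0734 39.2263,85.7040

[2] S844→`#008000` (cut); open run; points: 145.9438,6.0732 28.3254,117.7549

[3] S293→`#ff8800` (engrave); closed run; points: 47.8382,108.9234 82.5635,137.7000 124.4594,116.7334 172.4800,115.3318 55.3115,47.7318 25.4371,94.5942

[4] S293→`#ff8800` (engrave); open run; points: 57.0116,114.7186 50.4829,106.8658 45.5536,103.1442 42.2237,103.5540 40.4933,108.0951

[5] S844→`#008000` (cut); open run; points: 28.5027,163.1400 38.6164,6.2730 69.4899,161.7460 17.3196,16.0308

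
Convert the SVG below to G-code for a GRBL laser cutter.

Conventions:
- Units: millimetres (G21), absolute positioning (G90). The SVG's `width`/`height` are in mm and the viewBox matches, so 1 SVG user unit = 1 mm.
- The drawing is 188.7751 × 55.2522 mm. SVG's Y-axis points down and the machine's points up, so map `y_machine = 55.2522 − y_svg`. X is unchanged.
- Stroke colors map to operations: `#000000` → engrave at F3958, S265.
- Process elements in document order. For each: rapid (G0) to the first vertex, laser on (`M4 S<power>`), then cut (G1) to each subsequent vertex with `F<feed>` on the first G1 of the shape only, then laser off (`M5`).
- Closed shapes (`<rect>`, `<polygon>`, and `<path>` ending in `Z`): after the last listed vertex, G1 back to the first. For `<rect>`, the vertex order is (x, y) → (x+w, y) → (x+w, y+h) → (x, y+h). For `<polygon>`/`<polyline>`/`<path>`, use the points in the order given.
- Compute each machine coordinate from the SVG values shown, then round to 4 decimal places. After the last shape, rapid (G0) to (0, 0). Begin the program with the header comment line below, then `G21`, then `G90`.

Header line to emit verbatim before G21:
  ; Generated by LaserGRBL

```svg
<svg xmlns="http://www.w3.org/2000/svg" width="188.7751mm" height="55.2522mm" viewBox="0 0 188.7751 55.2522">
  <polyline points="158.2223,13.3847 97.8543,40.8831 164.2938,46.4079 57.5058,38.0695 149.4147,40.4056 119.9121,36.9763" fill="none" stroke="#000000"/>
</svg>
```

; Generated by LaserGRBL
G21
G90
G0 X158.2223 Y41.8675
M4 S265
G1 X97.8543 Y14.3691 F3958
G1 X164.2938 Y8.8443
G1 X57.5058 Y17.1827
G1 X149.4147 Y14.8466
G1 X119.9121 Y18.2759
M5
G0 X0.0000 Y0.0000

viewBox `0 0 188.7751 55.2522` with mm width/height → 1 unit = 1 mm. Flip: y_m = 55.2522 − y_svg.

**Shape 1** — `<polyline>` open polyline, stroke `#000000` → engrave (S265, F3958). Machine vertices: (158.2223,41.8675) → (97.8543,14.3691) → (164.2938,8.8443) → (57.5058,17.1827) → (149.4147,14.8466) → (119.9121,18.2759). Open path.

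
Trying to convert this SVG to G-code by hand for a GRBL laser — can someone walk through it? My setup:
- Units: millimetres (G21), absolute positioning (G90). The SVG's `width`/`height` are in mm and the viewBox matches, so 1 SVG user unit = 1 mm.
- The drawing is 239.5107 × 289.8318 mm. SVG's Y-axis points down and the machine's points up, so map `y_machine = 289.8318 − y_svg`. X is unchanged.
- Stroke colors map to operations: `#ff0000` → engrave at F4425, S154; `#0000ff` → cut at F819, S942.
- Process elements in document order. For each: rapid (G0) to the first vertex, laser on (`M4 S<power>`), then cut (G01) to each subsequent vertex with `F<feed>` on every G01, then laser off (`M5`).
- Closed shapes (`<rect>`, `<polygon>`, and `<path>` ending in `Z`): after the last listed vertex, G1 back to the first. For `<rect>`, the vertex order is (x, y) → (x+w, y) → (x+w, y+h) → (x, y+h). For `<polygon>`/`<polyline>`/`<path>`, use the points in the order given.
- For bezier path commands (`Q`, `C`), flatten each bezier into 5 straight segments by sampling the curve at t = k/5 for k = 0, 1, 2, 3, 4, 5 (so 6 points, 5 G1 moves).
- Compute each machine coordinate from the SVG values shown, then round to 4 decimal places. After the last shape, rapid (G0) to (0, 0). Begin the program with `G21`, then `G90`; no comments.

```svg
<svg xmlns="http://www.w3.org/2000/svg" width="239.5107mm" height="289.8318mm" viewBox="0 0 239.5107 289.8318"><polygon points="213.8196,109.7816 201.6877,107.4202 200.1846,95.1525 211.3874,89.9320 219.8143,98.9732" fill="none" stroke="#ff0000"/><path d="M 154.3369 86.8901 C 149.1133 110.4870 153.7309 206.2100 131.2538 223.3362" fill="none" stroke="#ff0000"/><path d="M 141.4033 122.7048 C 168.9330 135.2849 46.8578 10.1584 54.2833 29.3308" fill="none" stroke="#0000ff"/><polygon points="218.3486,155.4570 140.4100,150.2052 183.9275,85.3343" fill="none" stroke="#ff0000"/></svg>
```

viewBox `0 0 239.5107 289.8318` with mm width/height → 1 unit = 1 mm. Flip: y_m = 289.8318 − y_svg.

**Shape 1** — `<polygon>` regular polygon, stroke `#ff0000` → engrave (S154, F4425). Machine vertices: (213.8196,180.0502) → (201.6877,182.4116) → (200.1846,194.6793) → (211.3874,199.8998) → (219.8143,190.8586) → (213.8196,180.0502). Closed: final G1 returns to the first vertex.

**Shape 2** — `<path>` cubic bezier, stroke `#ff0000` → engrave (S154, F4425). Control points (SVG): P0=(154.3369,86.8901), P1=(149.1133,110.4870), P2=(153.7309,206.2100), P3=(131.2538,223.3362); sampled at t=k/5. Machine vertices: (154.3369,202.9417) → (152.0882,181.3342) → (150.4285,149.6512) → (147.5848,115.1272) → (141.7842,84.9972) → (131.2538,66.4956). Open path.

**Shape 3** — `<path>` cubic bezier, stroke `#0000ff` → cut (S942, F819). Control points (SVG): P0=(141.4033,122.7048), P1=(168.9330,135.2849), P2=(46.8578,10.1584), P3=(54.2833,29.3308); sampled at t=k/5. Machine vertices: (141.4033,167.1270) → (142.2014,173.8477) → (120.4913,200.0817) → (89.6703,232.2928) → (63.1352,256.9446) → (54.2833,260.5010). Open path.

**Shape 4** — `<polygon>` regular polygon, stroke `#ff0000` → engrave (S154, F4425). Machine vertices: (218.3486,134.3748) → (140.4100,139.6266) → (183.9275,204.4975) → (218.3486,134.3748). Closed: final G1 returns to the first vertex.

G21
G90
G0 X213.8196 Y180.0502
M4 S154
G01 X201.6877 Y182.4116 F4425
G01 X200.1846 Y194.6793 F4425
G01 X211.3874 Y199.8998 F4425
G01 X219.8143 Y190.8586 F4425
G01 X213.8196 Y180.0502 F4425
M5
G0 X154.3369 Y202.9417
M4 S154
G01 X152.0882 Y181.3342 F4425
G01 X150.4285 Y149.6512 F4425
G01 X147.5848 Y115.1272 F4425
G01 X141.7842 Y84.9972 F4425
G01 X131.2538 Y66.4956 F4425
M5
G0 X141.4033 Y167.1270
M4 S942
G01 X142.2014 Y173.8477 F819
G01 X120.4913 Y200.0817 F819
G01 X89.6703 Y232.2928 F819
G01 X63.1352 Y256.9446 F819
G01 X54.2833 Y260.5010 F819
M5
G0 X218.3486 Y134.3748
M4 S154
G01 X140.4100 Y139.6266 F4425
G01 X183.9275 Y204.4975 F4425
G01 X218.3486 Y134.3748 F4425
M5
G0 X0.0000 Y0.0000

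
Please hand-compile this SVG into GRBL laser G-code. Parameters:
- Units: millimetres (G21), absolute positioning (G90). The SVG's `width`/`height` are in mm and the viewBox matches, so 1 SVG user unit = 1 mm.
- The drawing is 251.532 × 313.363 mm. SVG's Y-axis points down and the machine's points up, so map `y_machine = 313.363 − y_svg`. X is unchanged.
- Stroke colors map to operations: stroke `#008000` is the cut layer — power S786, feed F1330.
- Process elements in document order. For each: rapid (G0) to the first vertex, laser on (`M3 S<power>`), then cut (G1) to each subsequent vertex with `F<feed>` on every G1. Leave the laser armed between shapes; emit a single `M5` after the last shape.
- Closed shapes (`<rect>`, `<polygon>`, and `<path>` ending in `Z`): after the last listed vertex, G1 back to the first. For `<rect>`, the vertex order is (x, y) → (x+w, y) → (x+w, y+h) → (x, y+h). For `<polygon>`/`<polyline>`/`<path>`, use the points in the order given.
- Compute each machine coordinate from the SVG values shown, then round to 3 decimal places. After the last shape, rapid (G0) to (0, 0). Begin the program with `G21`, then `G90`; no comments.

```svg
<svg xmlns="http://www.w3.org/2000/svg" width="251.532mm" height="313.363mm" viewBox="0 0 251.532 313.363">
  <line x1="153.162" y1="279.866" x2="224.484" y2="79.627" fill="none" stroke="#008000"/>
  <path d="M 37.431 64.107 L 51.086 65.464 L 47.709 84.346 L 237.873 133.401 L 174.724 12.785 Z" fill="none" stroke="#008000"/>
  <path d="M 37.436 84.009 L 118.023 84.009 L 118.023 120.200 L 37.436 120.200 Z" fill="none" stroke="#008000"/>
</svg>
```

G21
G90
G0 X153.162 Y33.497
M3 S786
G1 X224.484 Y233.736 F1330
G0 X37.431 Y249.256
M3 S786
G1 X51.086 Y247.899 F1330
G1 X47.709 Y229.017 F1330
G1 X237.873 Y179.962 F1330
G1 X174.724 Y300.578 F1330
G1 X37.431 Y249.256 F1330
G0 X37.436 Y229.354
M3 S786
G1 X118.023 Y229.354 F1330
G1 X118.023 Y193.163 F1330
G1 X37.436 Y193.163 F1330
G1 X37.436 Y229.354 F1330
M5
G0 X0.000 Y0.000

1 u = 1 mm; y_m = 313.363 − y.

[1] `<line>` line segment, #008000→cut S786 F1330: (153.162,33.497) → (224.484,233.736)

[2] `<path>` closed polygon, #008000→cut S786 F1330: (37.431,249.256) → (51.086,247.899) → (47.709,229.017) → (237.873,179.962) → (174.724,300.578) → (37.431,249.256) (closed)

[3] `<path>` rectangle, #008000→cut S786 F1330: (37.436,229.354) → (118.023,229.354) → (118.023,193.163) → (37.436,193.163) → (37.436,229.354) (closed)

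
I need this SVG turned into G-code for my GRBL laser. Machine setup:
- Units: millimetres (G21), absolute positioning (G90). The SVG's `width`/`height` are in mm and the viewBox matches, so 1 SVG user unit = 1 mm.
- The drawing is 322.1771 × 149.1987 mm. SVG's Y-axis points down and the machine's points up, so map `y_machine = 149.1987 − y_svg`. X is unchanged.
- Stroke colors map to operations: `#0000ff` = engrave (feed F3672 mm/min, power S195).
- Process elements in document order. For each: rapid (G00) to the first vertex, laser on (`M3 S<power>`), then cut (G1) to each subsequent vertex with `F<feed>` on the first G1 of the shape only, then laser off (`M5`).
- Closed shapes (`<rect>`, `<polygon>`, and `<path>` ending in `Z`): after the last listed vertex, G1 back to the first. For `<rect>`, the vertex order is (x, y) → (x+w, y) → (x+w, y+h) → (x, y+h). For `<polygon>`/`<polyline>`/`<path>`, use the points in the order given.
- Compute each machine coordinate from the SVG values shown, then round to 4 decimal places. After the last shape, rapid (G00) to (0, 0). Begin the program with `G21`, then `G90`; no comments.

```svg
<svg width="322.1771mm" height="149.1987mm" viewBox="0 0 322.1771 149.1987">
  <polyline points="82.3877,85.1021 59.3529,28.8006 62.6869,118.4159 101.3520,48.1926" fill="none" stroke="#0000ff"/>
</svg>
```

Since the viewBox matches the mm dimensions, user units are millimetres directly. The only transform is the Y-flip y_m = 149.1987 − y_svg.

Shape 1 is a open polyline drawn with `<polyline>`. Its stroke #0000ff means engrave at S195, F3672. After flipping Y the toolpath is (82.3877,64.0966) → (59.3529,120.3981) → (62.6869,30.7828) → (101.3520,101.0061).

G21
G90
G00 X82.3877 Y64.0966
M3 S195
G1 X59.3529 Y120.3981 F3672
G1 X62.6869 Y30.7828
G1 X101.3520 Y101.0061
M5
G00 X0.0000 Y0.0000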